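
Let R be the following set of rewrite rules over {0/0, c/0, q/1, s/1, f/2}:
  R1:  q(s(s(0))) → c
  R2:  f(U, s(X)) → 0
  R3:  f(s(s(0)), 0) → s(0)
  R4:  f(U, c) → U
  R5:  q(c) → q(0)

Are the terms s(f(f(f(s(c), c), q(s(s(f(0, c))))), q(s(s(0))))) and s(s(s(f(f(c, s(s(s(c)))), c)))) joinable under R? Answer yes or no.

Reduce t₁ = s(f(f(f(s(c), c), q(s(s(f(0, c))))), q(s(s(0))))):
1. s(f(f(f(s(c), c), q(s(s(f(0, c))))), q(s(s(0)))))  →  s(f(f(s(c), q(s(s(f(0, c))))), q(s(s(0)))))   [R4 at 1.1.1]
2. s(f(f(s(c), q(s(s(f(0, c))))), q(s(s(0)))))  →  s(f(f(s(c), q(s(s(0)))), q(s(s(0)))))   [R4 at 1.1.2.1.1.1]
3. s(f(f(s(c), q(s(s(0)))), q(s(s(0)))))  →  s(f(f(s(c), c), q(s(s(0)))))   [R1 at 1.1.2]
4. s(f(f(s(c), c), q(s(s(0)))))  →  s(f(s(c), q(s(s(0)))))   [R4 at 1.1]
5. s(f(s(c), q(s(s(0)))))  →  s(f(s(c), c))   [R1 at 1.2]
6. s(f(s(c), c))  →  s(s(c))   [R4 at 1]

Reduce t₂ = s(s(s(f(f(c, s(s(s(c)))), c)))):
1. s(s(s(f(f(c, s(s(s(c)))), c))))  →  s(s(s(f(c, s(s(s(c)))))))   [R4 at 1.1.1]
2. s(s(s(f(c, s(s(s(c)))))))  →  s(s(s(0)))   [R2 at 1.1.1]

no — NF(t₁) = s(s(c)), NF(t₂) = s(s(s(0)))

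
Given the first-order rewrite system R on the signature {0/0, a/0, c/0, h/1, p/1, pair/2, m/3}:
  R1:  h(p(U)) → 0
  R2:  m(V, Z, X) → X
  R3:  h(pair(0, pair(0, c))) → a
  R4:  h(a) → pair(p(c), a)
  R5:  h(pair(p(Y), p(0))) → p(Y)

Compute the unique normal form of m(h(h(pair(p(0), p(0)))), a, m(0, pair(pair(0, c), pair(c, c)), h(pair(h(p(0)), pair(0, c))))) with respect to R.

1. m(h(h(pair(p(0), p(0)))), a, m(0, pair(pair(0, c), pair(c, c)), h(pair(h(p(0)), pair(0, c)))))  →  m(0, pair(pair(0, c), pair(c, c)), h(pair(h(p(0)), pair(0, c))))   [R2 at ε]
2. m(0, pair(pair(0, c), pair(c, c)), h(pair(h(p(0)), pair(0, c))))  →  h(pair(h(p(0)), pair(0, c)))   [R2 at ε]
3. h(pair(h(p(0)), pair(0, c)))  →  h(pair(0, pair(0, c)))   [R1 at 1.1]
4. h(pair(0, pair(0, c)))  →  a   [R3 at ε]

a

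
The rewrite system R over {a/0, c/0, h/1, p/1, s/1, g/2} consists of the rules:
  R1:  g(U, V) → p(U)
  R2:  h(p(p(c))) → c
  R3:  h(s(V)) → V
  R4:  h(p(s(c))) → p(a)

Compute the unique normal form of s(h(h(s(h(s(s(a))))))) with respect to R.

s(a)

1. s(h(h(s(h(s(s(a)))))))  →  s(h(h(s(s(a)))))   [R3 at 1.1]
2. s(h(h(s(s(a)))))  →  s(h(s(a)))   [R3 at 1.1]
3. s(h(s(a)))  →  s(a)   [R3 at 1]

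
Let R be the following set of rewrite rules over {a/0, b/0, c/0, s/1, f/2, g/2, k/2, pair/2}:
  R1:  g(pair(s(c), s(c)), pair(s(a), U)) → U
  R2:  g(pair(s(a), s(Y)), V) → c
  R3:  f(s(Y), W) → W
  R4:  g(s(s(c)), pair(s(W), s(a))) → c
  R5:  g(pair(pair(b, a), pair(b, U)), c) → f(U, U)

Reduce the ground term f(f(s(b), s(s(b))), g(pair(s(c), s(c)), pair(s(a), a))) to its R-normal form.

1. f(f(s(b), s(s(b))), g(pair(s(c), s(c)), pair(s(a), a)))  →  f(s(s(b)), g(pair(s(c), s(c)), pair(s(a), a)))   [R3 at 1]
2. f(s(s(b)), g(pair(s(c), s(c)), pair(s(a), a)))  →  g(pair(s(c), s(c)), pair(s(a), a))   [R3 at ε]
3. g(pair(s(c), s(c)), pair(s(a), a))  →  a   [R1 at ε]

a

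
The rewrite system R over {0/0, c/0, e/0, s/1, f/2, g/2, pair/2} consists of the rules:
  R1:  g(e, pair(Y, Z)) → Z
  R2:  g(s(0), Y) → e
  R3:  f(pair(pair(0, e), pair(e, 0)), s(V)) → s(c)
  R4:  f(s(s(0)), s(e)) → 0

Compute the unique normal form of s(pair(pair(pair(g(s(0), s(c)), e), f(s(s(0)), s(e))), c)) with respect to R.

s(pair(pair(pair(e, e), 0), c))

1. s(pair(pair(pair(g(s(0), s(c)), e), f(s(s(0)), s(e))), c))  →  s(pair(pair(pair(e, e), f(s(s(0)), s(e))), c))   [R2 at 1.1.1.1]
2. s(pair(pair(pair(e, e), f(s(s(0)), s(e))), c))  →  s(pair(pair(pair(e, e), 0), c))   [R4 at 1.1.2]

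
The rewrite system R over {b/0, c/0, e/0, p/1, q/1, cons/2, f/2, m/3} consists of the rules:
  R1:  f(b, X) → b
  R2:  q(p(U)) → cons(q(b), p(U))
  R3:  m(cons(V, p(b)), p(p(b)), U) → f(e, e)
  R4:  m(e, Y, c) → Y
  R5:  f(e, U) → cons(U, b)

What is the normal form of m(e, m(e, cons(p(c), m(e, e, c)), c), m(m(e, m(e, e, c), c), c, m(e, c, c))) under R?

cons(p(c), e)

1. m(e, m(e, cons(p(c), m(e, e, c)), c), m(m(e, m(e, e, c), c), c, m(e, c, c)))  →  m(e, cons(p(c), m(e, e, c)), m(m(e, m(e, e, c), c), c, m(e, c, c)))   [R4 at 2]
2. m(e, cons(p(c), m(e, e, c)), m(m(e, m(e, e, c), c), c, m(e, c, c)))  →  m(e, cons(p(c), e), m(m(e, m(e, e, c), c), c, m(e, c, c)))   [R4 at 2.2]
3. m(e, cons(p(c), e), m(m(e, m(e, e, c), c), c, m(e, c, c)))  →  m(e, cons(p(c), e), m(m(e, e, c), c, m(e, c, c)))   [R4 at 3.1]
4. m(e, cons(p(c), e), m(m(e, e, c), c, m(e, c, c)))  →  m(e, cons(p(c), e), m(e, c, m(e, c, c)))   [R4 at 3.1]
5. m(e, cons(p(c), e), m(e, c, m(e, c, c)))  →  m(e, cons(p(c), e), m(e, c, c))   [R4 at 3.3]
6. m(e, cons(p(c), e), m(e, c, c))  →  m(e, cons(p(c), e), c)   [R4 at 3]
7. m(e, cons(p(c), e), c)  →  cons(p(c), e)   [R4 at ε]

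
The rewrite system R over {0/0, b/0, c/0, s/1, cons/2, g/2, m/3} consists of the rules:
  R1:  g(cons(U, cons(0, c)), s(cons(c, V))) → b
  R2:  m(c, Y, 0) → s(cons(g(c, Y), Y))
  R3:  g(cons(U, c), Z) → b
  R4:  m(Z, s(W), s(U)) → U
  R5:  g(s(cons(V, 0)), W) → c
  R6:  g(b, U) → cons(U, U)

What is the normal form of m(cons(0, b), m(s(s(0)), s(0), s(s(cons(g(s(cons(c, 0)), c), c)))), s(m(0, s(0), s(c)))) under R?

1. m(cons(0, b), m(s(s(0)), s(0), s(s(cons(g(s(cons(c, 0)), c), c)))), s(m(0, s(0), s(c))))  →  m(cons(0, b), s(cons(g(s(cons(c, 0)), c), c)), s(m(0, s(0), s(c))))   [R4 at 2]
2. m(cons(0, b), s(cons(g(s(cons(c, 0)), c), c)), s(m(0, s(0), s(c))))  →  m(0, s(0), s(c))   [R4 at ε]
3. m(0, s(0), s(c))  →  c   [R4 at ε]

c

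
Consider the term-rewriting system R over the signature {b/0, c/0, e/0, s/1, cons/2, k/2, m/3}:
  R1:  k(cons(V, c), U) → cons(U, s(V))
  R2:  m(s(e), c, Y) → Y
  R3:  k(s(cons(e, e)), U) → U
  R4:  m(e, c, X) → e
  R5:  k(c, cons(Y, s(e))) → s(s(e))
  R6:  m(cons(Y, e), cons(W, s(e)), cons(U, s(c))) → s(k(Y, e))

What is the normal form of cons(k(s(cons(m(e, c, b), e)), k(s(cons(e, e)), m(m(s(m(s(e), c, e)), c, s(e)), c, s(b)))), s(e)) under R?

cons(s(b), s(e))

1. cons(k(s(cons(m(e, c, b), e)), k(s(cons(e, e)), m(m(s(m(s(e), c, e)), c, s(e)), c, s(b)))), s(e))  →  cons(k(s(cons(e, e)), k(s(cons(e, e)), m(m(s(m(s(e), c, e)), c, s(e)), c, s(b)))), s(e))   [R4 at 1.1.1.1]
2. cons(k(s(cons(e, e)), k(s(cons(e, e)), m(m(s(m(s(e), c, e)), c, s(e)), c, s(b)))), s(e))  →  cons(k(s(cons(e, e)), m(m(s(m(s(e), c, e)), c, s(e)), c, s(b))), s(e))   [R3 at 1]
3. cons(k(s(cons(e, e)), m(m(s(m(s(e), c, e)), c, s(e)), c, s(b))), s(e))  →  cons(m(m(s(m(s(e), c, e)), c, s(e)), c, s(b)), s(e))   [R3 at 1]
4. cons(m(m(s(m(s(e), c, e)), c, s(e)), c, s(b)), s(e))  →  cons(m(m(s(e), c, s(e)), c, s(b)), s(e))   [R2 at 1.1.1.1]
5. cons(m(m(s(e), c, s(e)), c, s(b)), s(e))  →  cons(m(s(e), c, s(b)), s(e))   [R2 at 1.1]
6. cons(m(s(e), c, s(b)), s(e))  →  cons(s(b), s(e))   [R2 at 1]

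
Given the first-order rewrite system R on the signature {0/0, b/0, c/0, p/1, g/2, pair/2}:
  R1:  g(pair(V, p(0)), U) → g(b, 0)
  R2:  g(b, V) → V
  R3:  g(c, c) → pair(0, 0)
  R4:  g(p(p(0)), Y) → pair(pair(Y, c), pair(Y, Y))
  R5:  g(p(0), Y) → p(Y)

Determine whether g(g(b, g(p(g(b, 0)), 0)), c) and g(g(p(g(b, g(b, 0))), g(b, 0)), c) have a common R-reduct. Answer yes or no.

yes — NF(t₁) = p(c), NF(t₂) = p(c)

Reduce t₁ = g(g(b, g(p(g(b, 0)), 0)), c):
1. g(g(b, g(p(g(b, 0)), 0)), c)  →  g(g(p(g(b, 0)), 0), c)   [R2 at 1]
2. g(g(p(g(b, 0)), 0), c)  →  g(g(p(0), 0), c)   [R2 at 1.1.1]
3. g(g(p(0), 0), c)  →  g(p(0), c)   [R5 at 1]
4. g(p(0), c)  →  p(c)   [R5 at ε]

Reduce t₂ = g(g(p(g(b, g(b, 0))), g(b, 0)), c):
1. g(g(p(g(b, g(b, 0))), g(b, 0)), c)  →  g(g(p(g(b, 0)), g(b, 0)), c)   [R2 at 1.1.1]
2. g(g(p(g(b, 0)), g(b, 0)), c)  →  g(g(p(0), g(b, 0)), c)   [R2 at 1.1.1]
3. g(g(p(0), g(b, 0)), c)  →  g(p(g(b, 0)), c)   [R5 at 1]
4. g(p(g(b, 0)), c)  →  g(p(0), c)   [R2 at 1.1]
5. g(p(0), c)  →  p(c)   [R5 at ε]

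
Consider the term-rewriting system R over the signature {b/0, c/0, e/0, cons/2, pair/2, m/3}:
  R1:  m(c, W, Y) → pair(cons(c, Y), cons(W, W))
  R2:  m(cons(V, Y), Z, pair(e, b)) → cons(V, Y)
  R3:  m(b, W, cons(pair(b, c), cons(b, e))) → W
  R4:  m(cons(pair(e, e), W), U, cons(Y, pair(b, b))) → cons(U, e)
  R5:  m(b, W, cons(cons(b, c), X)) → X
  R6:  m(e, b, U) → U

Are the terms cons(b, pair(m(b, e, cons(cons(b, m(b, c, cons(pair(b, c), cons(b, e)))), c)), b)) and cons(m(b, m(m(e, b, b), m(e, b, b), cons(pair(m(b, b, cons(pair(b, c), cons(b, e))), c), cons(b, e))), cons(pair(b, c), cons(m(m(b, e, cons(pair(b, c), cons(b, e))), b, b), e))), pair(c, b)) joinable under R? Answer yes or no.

yes — NF(t₁) = cons(b, pair(c, b)), NF(t₂) = cons(b, pair(c, b))

Reduce t₁ = cons(b, pair(m(b, e, cons(cons(b, m(b, c, cons(pair(b, c), cons(b, e)))), c)), b)):
1. cons(b, pair(m(b, e, cons(cons(b, m(b, c, cons(pair(b, c), cons(b, e)))), c)), b))  →  cons(b, pair(m(b, e, cons(cons(b, c), c)), b))   [R3 at 2.1.3.1.2]
2. cons(b, pair(m(b, e, cons(cons(b, c), c)), b))  →  cons(b, pair(c, b))   [R5 at 2.1]

Reduce t₂ = cons(m(b, m(m(e, b, b), m(e, b, b), cons(pair(m(b, b, cons(pair(b, c), cons(b, e))), c), cons(b, e))), cons(pair(b, c), cons(m(m(b, e, cons(pair(b, c), cons(b, e))), b, b), e))), pair(c, b)):
1. cons(m(b, m(m(e, b, b), m(e, b, b), cons(pair(m(b, b, cons(pair(b, c), cons(b, e))), c), cons(b, e))), cons(pair(b, c), cons(m(m(b, e, cons(pair(b, c), cons(b, e))), b, b), e))), pair(c, b))  →  cons(m(b, m(b, m(e, b, b), cons(pair(m(b, b, cons(pair(b, c), cons(b, e))), c), cons(b, e))), cons(pair(b, c), cons(m(m(b, e, cons(pair(b, c), cons(b, e))), b, b), e))), pair(c, b))   [R6 at 1.2.1]
2. cons(m(b, m(b, m(e, b, b), cons(pair(m(b, b, cons(pair(b, c), cons(b, e))), c), cons(b, e))), cons(pair(b, c), cons(m(m(b, e, cons(pair(b, c), cons(b, e))), b, b), e))), pair(c, b))  →  cons(m(b, m(b, b, cons(pair(m(b, b, cons(pair(b, c), cons(b, e))), c), cons(b, e))), cons(pair(b, c), cons(m(m(b, e, cons(pair(b, c), cons(b, e))), b, b), e))), pair(c, b))   [R6 at 1.2.2]
3. cons(m(b, m(b, b, cons(pair(m(b, b, cons(pair(b, c), cons(b, e))), c), cons(b, e))), cons(pair(b, c), cons(m(m(b, e, cons(pair(b, c), cons(b, e))), b, b), e))), pair(c, b))  →  cons(m(b, m(b, b, cons(pair(b, c), cons(b, e))), cons(pair(b, c), cons(m(m(b, e, cons(pair(b, c), cons(b, e))), b, b), e))), pair(c, b))   [R3 at 1.2.3.1.1]
4. cons(m(b, m(b, b, cons(pair(b, c), cons(b, e))), cons(pair(b, c), cons(m(m(b, e, cons(pair(b, c), cons(b, e))), b, b), e))), pair(c, b))  →  cons(m(b, b, cons(pair(b, c), cons(m(m(b, e, cons(pair(b, c), cons(b, e))), b, b), e))), pair(c, b))   [R3 at 1.2]
5. cons(m(b, b, cons(pair(b, c), cons(m(m(b, e, cons(pair(b, c), cons(b, e))), b, b), e))), pair(c, b))  →  cons(m(b, b, cons(pair(b, c), cons(m(e, b, b), e))), pair(c, b))   [R3 at 1.3.2.1.1]
6. cons(m(b, b, cons(pair(b, c), cons(m(e, b, b), e))), pair(c, b))  →  cons(m(b, b, cons(pair(b, c), cons(b, e))), pair(c, b))   [R6 at 1.3.2.1]
7. cons(m(b, b, cons(pair(b, c), cons(b, e))), pair(c, b))  →  cons(b, pair(c, b))   [R3 at 1]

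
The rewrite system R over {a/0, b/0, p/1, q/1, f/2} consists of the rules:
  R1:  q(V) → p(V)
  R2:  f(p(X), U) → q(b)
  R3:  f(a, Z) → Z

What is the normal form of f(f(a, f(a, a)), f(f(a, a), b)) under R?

1. f(f(a, f(a, a)), f(f(a, a), b))  →  f(f(a, a), f(f(a, a), b))   [R3 at 1]
2. f(f(a, a), f(f(a, a), b))  →  f(a, f(f(a, a), b))   [R3 at 1]
3. f(a, f(f(a, a), b))  →  f(f(a, a), b)   [R3 at ε]
4. f(f(a, a), b)  →  f(a, b)   [R3 at 1]
5. f(a, b)  →  b   [R3 at ε]

b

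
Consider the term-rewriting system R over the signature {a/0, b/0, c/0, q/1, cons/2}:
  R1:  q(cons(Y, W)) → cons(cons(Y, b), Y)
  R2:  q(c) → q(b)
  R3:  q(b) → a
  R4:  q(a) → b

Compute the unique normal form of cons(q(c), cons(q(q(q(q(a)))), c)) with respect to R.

cons(a, cons(a, c))

1. cons(q(c), cons(q(q(q(q(a)))), c))  →  cons(q(b), cons(q(q(q(q(a)))), c))   [R2 at 1]
2. cons(q(b), cons(q(q(q(q(a)))), c))  →  cons(a, cons(q(q(q(q(a)))), c))   [R3 at 1]
3. cons(a, cons(q(q(q(q(a)))), c))  →  cons(a, cons(q(q(q(b))), c))   [R4 at 2.1.1.1.1]
4. cons(a, cons(q(q(q(b))), c))  →  cons(a, cons(q(q(a)), c))   [R3 at 2.1.1.1]
5. cons(a, cons(q(q(a)), c))  →  cons(a, cons(q(b), c))   [R4 at 2.1.1]
6. cons(a, cons(q(b), c))  →  cons(a, cons(a, c))   [R3 at 2.1]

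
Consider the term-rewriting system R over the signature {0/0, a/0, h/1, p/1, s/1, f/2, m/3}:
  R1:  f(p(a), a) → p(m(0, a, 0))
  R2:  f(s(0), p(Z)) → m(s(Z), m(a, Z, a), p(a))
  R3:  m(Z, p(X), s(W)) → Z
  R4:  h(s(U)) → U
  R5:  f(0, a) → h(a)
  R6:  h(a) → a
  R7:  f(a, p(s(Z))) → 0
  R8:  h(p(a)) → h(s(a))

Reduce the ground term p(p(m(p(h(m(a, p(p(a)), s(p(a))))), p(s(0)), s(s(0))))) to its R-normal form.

p(p(p(a)))

1. p(p(m(p(h(m(a, p(p(a)), s(p(a))))), p(s(0)), s(s(0)))))  →  p(p(p(h(m(a, p(p(a)), s(p(a)))))))   [R3 at 1.1]
2. p(p(p(h(m(a, p(p(a)), s(p(a)))))))  →  p(p(p(h(a))))   [R3 at 1.1.1.1]
3. p(p(p(h(a))))  →  p(p(p(a)))   [R6 at 1.1.1]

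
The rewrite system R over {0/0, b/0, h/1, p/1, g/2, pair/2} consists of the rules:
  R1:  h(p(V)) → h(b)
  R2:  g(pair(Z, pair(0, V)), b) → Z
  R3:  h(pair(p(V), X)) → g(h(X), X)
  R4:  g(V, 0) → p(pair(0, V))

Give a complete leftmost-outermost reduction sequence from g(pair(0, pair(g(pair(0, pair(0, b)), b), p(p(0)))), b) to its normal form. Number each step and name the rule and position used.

0

1. g(pair(0, pair(g(pair(0, pair(0, b)), b), p(p(0)))), b)  →  g(pair(0, pair(0, p(p(0)))), b)   [R2 at 1.2.1]
2. g(pair(0, pair(0, p(p(0)))), b)  →  0   [R2 at ε]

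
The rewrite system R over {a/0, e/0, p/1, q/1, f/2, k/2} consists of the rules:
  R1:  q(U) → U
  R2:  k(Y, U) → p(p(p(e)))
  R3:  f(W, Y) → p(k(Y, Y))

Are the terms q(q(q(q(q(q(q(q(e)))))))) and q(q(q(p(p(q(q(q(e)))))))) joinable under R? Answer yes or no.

Reduce t₁ = q(q(q(q(q(q(q(q(e)))))))):
1. q(q(q(q(q(q(q(q(e))))))))  →  q(q(q(q(q(q(q(e)))))))   [R1 at ε]
2. q(q(q(q(q(q(q(e)))))))  →  q(q(q(q(q(q(e))))))   [R1 at ε]
3. q(q(q(q(q(q(e))))))  →  q(q(q(q(q(e)))))   [R1 at ε]
4. q(q(q(q(q(e)))))  →  q(q(q(q(e))))   [R1 at ε]
5. q(q(q(q(e))))  →  q(q(q(e)))   [R1 at ε]
6. q(q(q(e)))  →  q(q(e))   [R1 at ε]
7. q(q(e))  →  q(e)   [R1 at ε]
8. q(e)  →  e   [R1 at ε]

Reduce t₂ = q(q(q(p(p(q(q(q(e)))))))):
1. q(q(q(p(p(q(q(q(e))))))))  →  q(q(p(p(q(q(q(e)))))))   [R1 at ε]
2. q(q(p(p(q(q(q(e)))))))  →  q(p(p(q(q(q(e))))))   [R1 at ε]
3. q(p(p(q(q(q(e))))))  →  p(p(q(q(q(e)))))   [R1 at ε]
4. p(p(q(q(q(e)))))  →  p(p(q(q(e))))   [R1 at 1.1]
5. p(p(q(q(e))))  →  p(p(q(e)))   [R1 at 1.1]
6. p(p(q(e)))  →  p(p(e))   [R1 at 1.1]

no — NF(t₁) = e, NF(t₂) = p(p(e))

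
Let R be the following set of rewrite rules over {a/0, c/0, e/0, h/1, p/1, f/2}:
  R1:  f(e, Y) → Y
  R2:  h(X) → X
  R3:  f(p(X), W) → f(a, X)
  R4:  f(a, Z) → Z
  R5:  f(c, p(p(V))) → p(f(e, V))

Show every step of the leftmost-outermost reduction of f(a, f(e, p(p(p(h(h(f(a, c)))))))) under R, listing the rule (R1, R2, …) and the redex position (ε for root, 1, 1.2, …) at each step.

1. f(a, f(e, p(p(p(h(h(f(a, c))))))))  →  f(e, p(p(p(h(h(f(a, c)))))))   [R4 at ε]
2. f(e, p(p(p(h(h(f(a, c)))))))  →  p(p(p(h(h(f(a, c))))))   [R1 at ε]
3. p(p(p(h(h(f(a, c))))))  →  p(p(p(h(f(a, c)))))   [R2 at 1.1.1]
4. p(p(p(h(f(a, c)))))  →  p(p(p(f(a, c))))   [R2 at 1.1.1]
5. p(p(p(f(a, c))))  →  p(p(p(c)))   [R4 at 1.1.1]

p(p(p(c)))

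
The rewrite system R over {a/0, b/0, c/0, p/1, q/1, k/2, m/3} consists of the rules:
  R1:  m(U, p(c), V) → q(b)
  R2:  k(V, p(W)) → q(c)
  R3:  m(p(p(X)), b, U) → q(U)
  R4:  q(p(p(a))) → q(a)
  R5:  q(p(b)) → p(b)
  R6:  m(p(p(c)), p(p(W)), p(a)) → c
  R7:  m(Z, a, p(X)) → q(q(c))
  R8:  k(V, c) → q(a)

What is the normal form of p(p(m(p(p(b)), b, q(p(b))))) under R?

1. p(p(m(p(p(b)), b, q(p(b)))))  →  p(p(q(q(p(b)))))   [R3 at 1.1]
2. p(p(q(q(p(b)))))  →  p(p(q(p(b))))   [R5 at 1.1.1]
3. p(p(q(p(b))))  →  p(p(p(b)))   [R5 at 1.1]

p(p(p(b)))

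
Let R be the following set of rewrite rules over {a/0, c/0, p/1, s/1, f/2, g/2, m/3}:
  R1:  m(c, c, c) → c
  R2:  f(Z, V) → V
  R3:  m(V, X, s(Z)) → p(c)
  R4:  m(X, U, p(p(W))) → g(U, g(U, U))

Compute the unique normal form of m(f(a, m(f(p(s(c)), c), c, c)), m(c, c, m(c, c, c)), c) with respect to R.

c

1. m(f(a, m(f(p(s(c)), c), c, c)), m(c, c, m(c, c, c)), c)  →  m(m(f(p(s(c)), c), c, c), m(c, c, m(c, c, c)), c)   [R2 at 1]
2. m(m(f(p(s(c)), c), c, c), m(c, c, m(c, c, c)), c)  →  m(m(c, c, c), m(c, c, m(c, c, c)), c)   [R2 at 1.1]
3. m(m(c, c, c), m(c, c, m(c, c, c)), c)  →  m(c, m(c, c, m(c, c, c)), c)   [R1 at 1]
4. m(c, m(c, c, m(c, c, c)), c)  →  m(c, m(c, c, c), c)   [R1 at 2.3]
5. m(c, m(c, c, c), c)  →  m(c, c, c)   [R1 at 2]
6. m(c, c, c)  →  c   [R1 at ε]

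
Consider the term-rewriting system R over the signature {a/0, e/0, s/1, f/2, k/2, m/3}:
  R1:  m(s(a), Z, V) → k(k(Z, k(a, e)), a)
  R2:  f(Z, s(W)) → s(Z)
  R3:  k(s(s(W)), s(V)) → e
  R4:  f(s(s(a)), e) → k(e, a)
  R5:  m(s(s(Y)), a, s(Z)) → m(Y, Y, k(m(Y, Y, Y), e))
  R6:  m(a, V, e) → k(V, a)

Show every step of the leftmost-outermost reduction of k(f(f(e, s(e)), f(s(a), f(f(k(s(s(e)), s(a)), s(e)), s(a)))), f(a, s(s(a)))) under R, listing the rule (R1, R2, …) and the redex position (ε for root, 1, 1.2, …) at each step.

1. k(f(f(e, s(e)), f(s(a), f(f(k(s(s(e)), s(a)), s(e)), s(a)))), f(a, s(s(a))))  →  k(f(s(e), f(s(a), f(f(k(s(s(e)), s(a)), s(e)), s(a)))), f(a, s(s(a))))   [R2 at 1.1]
2. k(f(s(e), f(s(a), f(f(k(s(s(e)), s(a)), s(e)), s(a)))), f(a, s(s(a))))  →  k(f(s(e), f(s(a), s(f(k(s(s(e)), s(a)), s(e))))), f(a, s(s(a))))   [R2 at 1.2.2]
3. k(f(s(e), f(s(a), s(f(k(s(s(e)), s(a)), s(e))))), f(a, s(s(a))))  →  k(f(s(e), s(s(a))), f(a, s(s(a))))   [R2 at 1.2]
4. k(f(s(e), s(s(a))), f(a, s(s(a))))  →  k(s(s(e)), f(a, s(s(a))))   [R2 at 1]
5. k(s(s(e)), f(a, s(s(a))))  →  k(s(s(e)), s(a))   [R2 at 2]
6. k(s(s(e)), s(a))  →  e   [R3 at ε]

e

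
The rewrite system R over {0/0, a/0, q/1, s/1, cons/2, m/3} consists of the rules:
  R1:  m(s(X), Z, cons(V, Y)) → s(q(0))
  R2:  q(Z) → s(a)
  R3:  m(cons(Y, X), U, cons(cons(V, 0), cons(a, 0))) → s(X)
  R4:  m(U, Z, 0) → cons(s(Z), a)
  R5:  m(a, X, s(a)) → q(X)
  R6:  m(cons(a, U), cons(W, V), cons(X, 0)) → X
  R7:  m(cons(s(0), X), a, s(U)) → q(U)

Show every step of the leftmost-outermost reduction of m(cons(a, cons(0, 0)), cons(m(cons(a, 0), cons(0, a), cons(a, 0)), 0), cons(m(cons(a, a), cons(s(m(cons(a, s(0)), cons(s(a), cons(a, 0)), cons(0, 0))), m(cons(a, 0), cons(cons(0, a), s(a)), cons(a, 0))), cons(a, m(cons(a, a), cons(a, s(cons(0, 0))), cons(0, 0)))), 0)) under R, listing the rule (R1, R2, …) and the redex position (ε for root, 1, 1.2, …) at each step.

1. m(cons(a, cons(0, 0)), cons(m(cons(a, 0), cons(0, a), cons(a, 0)), 0), cons(m(cons(a, a), cons(s(m(cons(a, s(0)), cons(s(a), cons(a, 0)), cons(0, 0))), m(cons(a, 0), cons(cons(0, a), s(a)), cons(a, 0))), cons(a, m(cons(a, a), cons(a, s(cons(0, 0))), cons(0, 0)))), 0))  →  m(cons(a, a), cons(s(m(cons(a, s(0)), cons(s(a), cons(a, 0)), cons(0, 0))), m(cons(a, 0), cons(cons(0, a), s(a)), cons(a, 0))), cons(a, m(cons(a, a), cons(a, s(cons(0, 0))), cons(0, 0))))   [R6 at ε]
2. m(cons(a, a), cons(s(m(cons(a, s(0)), cons(s(a), cons(a, 0)), cons(0, 0))), m(cons(a, 0), cons(cons(0, a), s(a)), cons(a, 0))), cons(a, m(cons(a, a), cons(a, s(cons(0, 0))), cons(0, 0))))  →  m(cons(a, a), cons(s(0), m(cons(a, 0), cons(cons(0, a), s(a)), cons(a, 0))), cons(a, m(cons(a, a), cons(a, s(cons(0, 0))), cons(0, 0))))   [R6 at 2.1.1]
3. m(cons(a, a), cons(s(0), m(cons(a, 0), cons(cons(0, a), s(a)), cons(a, 0))), cons(a, m(cons(a, a), cons(a, s(cons(0, 0))), cons(0, 0))))  →  m(cons(a, a), cons(s(0), a), cons(a, m(cons(a, a), cons(a, s(cons(0, 0))), cons(0, 0))))   [R6 at 2.2]
4. m(cons(a, a), cons(s(0), a), cons(a, m(cons(a, a), cons(a, s(cons(0, 0))), cons(0, 0))))  →  m(cons(a, a), cons(s(0), a), cons(a, 0))   [R6 at 3.2]
5. m(cons(a, a), cons(s(0), a), cons(a, 0))  →  a   [R6 at ε]

a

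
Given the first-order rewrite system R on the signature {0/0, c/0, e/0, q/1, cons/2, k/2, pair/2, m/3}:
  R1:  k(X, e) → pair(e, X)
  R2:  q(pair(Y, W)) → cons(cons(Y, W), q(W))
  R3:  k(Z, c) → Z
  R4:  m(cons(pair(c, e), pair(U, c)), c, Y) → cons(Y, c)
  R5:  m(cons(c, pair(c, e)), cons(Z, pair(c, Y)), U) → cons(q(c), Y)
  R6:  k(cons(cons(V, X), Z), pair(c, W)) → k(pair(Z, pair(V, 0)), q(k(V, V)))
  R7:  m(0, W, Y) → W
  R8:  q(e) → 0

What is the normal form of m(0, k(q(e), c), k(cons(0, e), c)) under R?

0

1. m(0, k(q(e), c), k(cons(0, e), c))  →  k(q(e), c)   [R7 at ε]
2. k(q(e), c)  →  q(e)   [R3 at ε]
3. q(e)  →  0   [R8 at ε]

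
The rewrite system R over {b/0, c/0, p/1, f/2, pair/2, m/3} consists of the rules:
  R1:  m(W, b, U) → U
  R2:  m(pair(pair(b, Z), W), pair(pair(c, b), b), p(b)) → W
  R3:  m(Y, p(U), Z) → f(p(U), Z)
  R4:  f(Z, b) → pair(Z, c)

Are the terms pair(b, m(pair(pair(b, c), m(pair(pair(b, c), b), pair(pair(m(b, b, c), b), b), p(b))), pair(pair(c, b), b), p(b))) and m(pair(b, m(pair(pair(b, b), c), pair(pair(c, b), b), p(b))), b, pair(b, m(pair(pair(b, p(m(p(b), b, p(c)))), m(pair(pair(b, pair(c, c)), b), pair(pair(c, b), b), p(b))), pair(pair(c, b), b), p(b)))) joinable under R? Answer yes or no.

Reduce t₁ = pair(b, m(pair(pair(b, c), m(pair(pair(b, c), b), pair(pair(m(b, b, c), b), b), p(b))), pair(pair(c, b), b), p(b))):
1. pair(b, m(pair(pair(b, c), m(pair(pair(b, c), b), pair(pair(m(b, b, c), b), b), p(b))), pair(pair(c, b), b), p(b)))  →  pair(b, m(pair(pair(b, c), b), pair(pair(m(b, b, c), b), b), p(b)))   [R2 at 2]
2. pair(b, m(pair(pair(b, c), b), pair(pair(m(b, b, c), b), b), p(b)))  →  pair(b, m(pair(pair(b, c), b), pair(pair(c, b), b), p(b)))   [R1 at 2.2.1.1]
3. pair(b, m(pair(pair(b, c), b), pair(pair(c, b), b), p(b)))  →  pair(b, b)   [R2 at 2]

Reduce t₂ = m(pair(b, m(pair(pair(b, b), c), pair(pair(c, b), b), p(b))), b, pair(b, m(pair(pair(b, p(m(p(b), b, p(c)))), m(pair(pair(b, pair(c, c)), b), pair(pair(c, b), b), p(b))), pair(pair(c, b), b), p(b)))):
1. m(pair(b, m(pair(pair(b, b), c), pair(pair(c, b), b), p(b))), b, pair(b, m(pair(pair(b, p(m(p(b), b, p(c)))), m(pair(pair(b, pair(c, c)), b), pair(pair(c, b), b), p(b))), pair(pair(c, b), b), p(b))))  →  pair(b, m(pair(pair(b, p(m(p(b), b, p(c)))), m(pair(pair(b, pair(c, c)), b), pair(pair(c, b), b), p(b))), pair(pair(c, b), b), p(b)))   [R1 at ε]
2. pair(b, m(pair(pair(b, p(m(p(b), b, p(c)))), m(pair(pair(b, pair(c, c)), b), pair(pair(c, b), b), p(b))), pair(pair(c, b), b), p(b)))  →  pair(b, m(pair(pair(b, pair(c, c)), b), pair(pair(c, b), b), p(b)))   [R2 at 2]
3. pair(b, m(pair(pair(b, pair(c, c)), b), pair(pair(c, b), b), p(b)))  →  pair(b, b)   [R2 at 2]

yes — NF(t₁) = pair(b, b), NF(t₂) = pair(b, b)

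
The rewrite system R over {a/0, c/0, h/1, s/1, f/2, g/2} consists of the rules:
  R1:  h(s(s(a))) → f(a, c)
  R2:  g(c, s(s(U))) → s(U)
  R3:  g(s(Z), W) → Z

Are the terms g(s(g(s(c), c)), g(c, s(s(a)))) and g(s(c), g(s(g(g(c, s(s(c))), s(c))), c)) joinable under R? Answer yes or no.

yes — NF(t₁) = c, NF(t₂) = c

Reduce t₁ = g(s(g(s(c), c)), g(c, s(s(a)))):
1. g(s(g(s(c), c)), g(c, s(s(a))))  →  g(s(c), c)   [R3 at ε]
2. g(s(c), c)  →  c   [R3 at ε]

Reduce t₂ = g(s(c), g(s(g(g(c, s(s(c))), s(c))), c)):
1. g(s(c), g(s(g(g(c, s(s(c))), s(c))), c))  →  c   [R3 at ε]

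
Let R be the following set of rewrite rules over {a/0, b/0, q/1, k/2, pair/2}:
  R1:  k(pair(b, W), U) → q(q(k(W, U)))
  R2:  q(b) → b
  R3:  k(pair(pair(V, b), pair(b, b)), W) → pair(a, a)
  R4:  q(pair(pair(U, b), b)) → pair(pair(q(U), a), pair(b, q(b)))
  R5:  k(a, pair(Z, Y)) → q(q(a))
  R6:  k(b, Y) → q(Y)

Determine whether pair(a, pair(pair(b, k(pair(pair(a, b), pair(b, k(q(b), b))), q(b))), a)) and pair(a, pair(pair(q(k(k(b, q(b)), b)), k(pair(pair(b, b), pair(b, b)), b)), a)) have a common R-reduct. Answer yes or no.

yes — NF(t₁) = pair(a, pair(pair(b, pair(a, a)), a)), NF(t₂) = pair(a, pair(pair(b, pair(a, a)), a))

Reduce t₁ = pair(a, pair(pair(b, k(pair(pair(a, b), pair(b, k(q(b), b))), q(b))), a)):
1. pair(a, pair(pair(b, k(pair(pair(a, b), pair(b, k(q(b), b))), q(b))), a))  →  pair(a, pair(pair(b, k(pair(pair(a, b), pair(b, k(b, b))), q(b))), a))   [R2 at 2.1.2.1.2.2.1]
2. pair(a, pair(pair(b, k(pair(pair(a, b), pair(b, k(b, b))), q(b))), a))  →  pair(a, pair(pair(b, k(pair(pair(a, b), pair(b, q(b))), q(b))), a))   [R6 at 2.1.2.1.2.2]
3. pair(a, pair(pair(b, k(pair(pair(a, b), pair(b, q(b))), q(b))), a))  →  pair(a, pair(pair(b, k(pair(pair(a, b), pair(b, b)), q(b))), a))   [R2 at 2.1.2.1.2.2]
4. pair(a, pair(pair(b, k(pair(pair(a, b), pair(b, b)), q(b))), a))  →  pair(a, pair(pair(b, pair(a, a)), a))   [R3 at 2.1.2]

Reduce t₂ = pair(a, pair(pair(q(k(k(b, q(b)), b)), k(pair(pair(b, b), pair(b, b)), b)), a)):
1. pair(a, pair(pair(q(k(k(b, q(b)), b)), k(pair(pair(b, b), pair(b, b)), b)), a))  →  pair(a, pair(pair(q(k(q(q(b)), b)), k(pair(pair(b, b), pair(b, b)), b)), a))   [R6 at 2.1.1.1.1]
2. pair(a, pair(pair(q(k(q(q(b)), b)), k(pair(pair(b, b), pair(b, b)), b)), a))  →  pair(a, pair(pair(q(k(q(b), b)), k(pair(pair(b, b), pair(b, b)), b)), a))   [R2 at 2.1.1.1.1.1]
3. pair(a, pair(pair(q(k(q(b), b)), k(pair(pair(b, b), pair(b, b)), b)), a))  →  pair(a, pair(pair(q(k(b, b)), k(pair(pair(b, b), pair(b, b)), b)), a))   [R2 at 2.1.1.1.1]
4. pair(a, pair(pair(q(k(b, b)), k(pair(pair(b, b), pair(b, b)), b)), a))  →  pair(a, pair(pair(q(q(b)), k(pair(pair(b, b), pair(b, b)), b)), a))   [R6 at 2.1.1.1]
5. pair(a, pair(pair(q(q(b)), k(pair(pair(b, b), pair(b, b)), b)), a))  →  pair(a, pair(pair(q(b), k(pair(pair(b, b), pair(b, b)), b)), a))   [R2 at 2.1.1.1]
6. pair(a, pair(pair(q(b), k(pair(pair(b, b), pair(b, b)), b)), a))  →  pair(a, pair(pair(b, k(pair(pair(b, b), pair(b, b)), b)), a))   [R2 at 2.1.1]
7. pair(a, pair(pair(b, k(pair(pair(b, b), pair(b, b)), b)), a))  →  pair(a, pair(pair(b, pair(a, a)), a))   [R3 at 2.1.2]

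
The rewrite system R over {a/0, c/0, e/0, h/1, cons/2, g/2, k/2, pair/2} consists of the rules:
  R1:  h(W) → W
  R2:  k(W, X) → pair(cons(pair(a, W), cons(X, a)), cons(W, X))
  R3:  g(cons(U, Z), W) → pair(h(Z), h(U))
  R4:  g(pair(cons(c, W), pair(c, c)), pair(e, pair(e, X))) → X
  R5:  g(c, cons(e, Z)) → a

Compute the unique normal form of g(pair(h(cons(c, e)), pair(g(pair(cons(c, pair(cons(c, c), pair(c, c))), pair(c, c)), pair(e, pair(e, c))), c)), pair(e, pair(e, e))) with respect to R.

e

1. g(pair(h(cons(c, e)), pair(g(pair(cons(c, pair(cons(c, c), pair(c, c))), pair(c, c)), pair(e, pair(e, c))), c)), pair(e, pair(e, e)))  →  g(pair(cons(c, e), pair(g(pair(cons(c, pair(cons(c, c), pair(c, c))), pair(c, c)), pair(e, pair(e, c))), c)), pair(e, pair(e, e)))   [R1 at 1.1]
2. g(pair(cons(c, e), pair(g(pair(cons(c, pair(cons(c, c), pair(c, c))), pair(c, c)), pair(e, pair(e, c))), c)), pair(e, pair(e, e)))  →  g(pair(cons(c, e), pair(c, c)), pair(e, pair(e, e)))   [R4 at 1.2.1]
3. g(pair(cons(c, e), pair(c, c)), pair(e, pair(e, e)))  →  e   [R4 at ε]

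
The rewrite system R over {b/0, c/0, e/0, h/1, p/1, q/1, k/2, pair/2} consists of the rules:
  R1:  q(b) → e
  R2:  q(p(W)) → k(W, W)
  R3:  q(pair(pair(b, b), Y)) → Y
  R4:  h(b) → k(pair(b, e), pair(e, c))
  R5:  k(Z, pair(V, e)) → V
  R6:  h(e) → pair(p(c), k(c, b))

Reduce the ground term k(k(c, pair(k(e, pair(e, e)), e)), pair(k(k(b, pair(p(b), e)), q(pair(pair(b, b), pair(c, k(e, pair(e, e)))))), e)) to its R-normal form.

c

1. k(k(c, pair(k(e, pair(e, e)), e)), pair(k(k(b, pair(p(b), e)), q(pair(pair(b, b), pair(c, k(e, pair(e, e)))))), e))  →  k(k(b, pair(p(b), e)), q(pair(pair(b, b), pair(c, k(e, pair(e, e))))))   [R5 at ε]
2. k(k(b, pair(p(b), e)), q(pair(pair(b, b), pair(c, k(e, pair(e, e))))))  →  k(p(b), q(pair(pair(b, b), pair(c, k(e, pair(e, e))))))   [R5 at 1]
3. k(p(b), q(pair(pair(b, b), pair(c, k(e, pair(e, e))))))  →  k(p(b), pair(c, k(e, pair(e, e))))   [R3 at 2]
4. k(p(b), pair(c, k(e, pair(e, e))))  →  k(p(b), pair(c, e))   [R5 at 2.2]
5. k(p(b), pair(c, e))  →  c   [R5 at ε]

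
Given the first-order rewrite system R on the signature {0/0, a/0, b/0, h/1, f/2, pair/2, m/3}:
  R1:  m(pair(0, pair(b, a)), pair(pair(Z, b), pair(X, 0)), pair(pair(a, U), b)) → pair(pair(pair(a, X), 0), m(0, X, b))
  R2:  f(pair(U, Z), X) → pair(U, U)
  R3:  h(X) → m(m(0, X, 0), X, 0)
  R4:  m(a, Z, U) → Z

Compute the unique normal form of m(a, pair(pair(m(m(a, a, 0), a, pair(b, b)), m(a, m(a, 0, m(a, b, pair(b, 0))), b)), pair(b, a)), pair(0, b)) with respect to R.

pair(pair(a, 0), pair(b, a))

1. m(a, pair(pair(m(m(a, a, 0), a, pair(b, b)), m(a, m(a, 0, m(a, b, pair(b, 0))), b)), pair(b, a)), pair(0, b))  →  pair(pair(m(m(a, a, 0), a, pair(b, b)), m(a, m(a, 0, m(a, b, pair(b, 0))), b)), pair(b, a))   [R4 at ε]
2. pair(pair(m(m(a, a, 0), a, pair(b, b)), m(a, m(a, 0, m(a, b, pair(b, 0))), b)), pair(b, a))  →  pair(pair(m(a, a, pair(b, b)), m(a, m(a, 0, m(a, b, pair(b, 0))), b)), pair(b, a))   [R4 at 1.1.1]
3. pair(pair(m(a, a, pair(b, b)), m(a, m(a, 0, m(a, b, pair(b, 0))), b)), pair(b, a))  →  pair(pair(a, m(a, m(a, 0, m(a, b, pair(b, 0))), b)), pair(b, a))   [R4 at 1.1]
4. pair(pair(a, m(a, m(a, 0, m(a, b, pair(b, 0))), b)), pair(b, a))  →  pair(pair(a, m(a, 0, m(a, b, pair(b, 0)))), pair(b, a))   [R4 at 1.2]
5. pair(pair(a, m(a, 0, m(a, b, pair(b, 0)))), pair(b, a))  →  pair(pair(a, 0), pair(b, a))   [R4 at 1.2]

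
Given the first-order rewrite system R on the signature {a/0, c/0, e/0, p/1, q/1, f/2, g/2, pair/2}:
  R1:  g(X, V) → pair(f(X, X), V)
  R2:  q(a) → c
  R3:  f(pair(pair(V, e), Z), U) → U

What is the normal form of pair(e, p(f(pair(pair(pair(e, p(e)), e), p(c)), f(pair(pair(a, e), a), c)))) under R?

1. pair(e, p(f(pair(pair(pair(e, p(e)), e), p(c)), f(pair(pair(a, e), a), c))))  →  pair(e, p(f(pair(pair(a, e), a), c)))   [R3 at 2.1]
2. pair(e, p(f(pair(pair(a, e), a), c)))  →  pair(e, p(c))   [R3 at 2.1]

pair(e, p(c))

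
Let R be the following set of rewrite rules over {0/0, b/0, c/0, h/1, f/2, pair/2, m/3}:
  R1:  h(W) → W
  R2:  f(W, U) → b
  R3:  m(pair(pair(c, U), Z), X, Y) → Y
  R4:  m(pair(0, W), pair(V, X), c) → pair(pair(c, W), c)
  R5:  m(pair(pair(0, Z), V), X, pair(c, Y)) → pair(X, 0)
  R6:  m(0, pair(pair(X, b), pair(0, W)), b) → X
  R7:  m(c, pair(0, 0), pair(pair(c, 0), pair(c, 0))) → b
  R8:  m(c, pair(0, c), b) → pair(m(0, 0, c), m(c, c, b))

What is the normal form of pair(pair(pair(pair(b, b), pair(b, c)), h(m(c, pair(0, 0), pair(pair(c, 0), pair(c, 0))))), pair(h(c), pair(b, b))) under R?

1. pair(pair(pair(pair(b, b), pair(b, c)), h(m(c, pair(0, 0), pair(pair(c, 0), pair(c, 0))))), pair(h(c), pair(b, b)))  →  pair(pair(pair(pair(b, b), pair(b, c)), m(c, pair(0, 0), pair(pair(c, 0), pair(c, 0)))), pair(h(c), pair(b, b)))   [R1 at 1.2]
2. pair(pair(pair(pair(b, b), pair(b, c)), m(c, pair(0, 0), pair(pair(c, 0), pair(c, 0)))), pair(h(c), pair(b, b)))  →  pair(pair(pair(pair(b, b), pair(b, c)), b), pair(h(c), pair(b, b)))   [R7 at 1.2]
3. pair(pair(pair(pair(b, b), pair(b, c)), b), pair(h(c), pair(b, b)))  →  pair(pair(pair(pair(b, b), pair(b, c)), b), pair(c, pair(b, b)))   [R1 at 2.1]

pair(pair(pair(pair(b, b), pair(b, c)), b), pair(c, pair(b, b)))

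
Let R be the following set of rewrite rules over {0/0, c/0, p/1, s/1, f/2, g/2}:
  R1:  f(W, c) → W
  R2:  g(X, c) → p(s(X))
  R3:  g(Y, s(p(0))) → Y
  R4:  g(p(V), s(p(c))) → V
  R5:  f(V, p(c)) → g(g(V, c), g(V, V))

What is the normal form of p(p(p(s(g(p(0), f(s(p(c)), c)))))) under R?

1. p(p(p(s(g(p(0), f(s(p(c)), c))))))  →  p(p(p(s(g(p(0), s(p(c)))))))   [R1 at 1.1.1.1.2]
2. p(p(p(s(g(p(0), s(p(c)))))))  →  p(p(p(s(0))))   [R4 at 1.1.1.1]

p(p(p(s(0))))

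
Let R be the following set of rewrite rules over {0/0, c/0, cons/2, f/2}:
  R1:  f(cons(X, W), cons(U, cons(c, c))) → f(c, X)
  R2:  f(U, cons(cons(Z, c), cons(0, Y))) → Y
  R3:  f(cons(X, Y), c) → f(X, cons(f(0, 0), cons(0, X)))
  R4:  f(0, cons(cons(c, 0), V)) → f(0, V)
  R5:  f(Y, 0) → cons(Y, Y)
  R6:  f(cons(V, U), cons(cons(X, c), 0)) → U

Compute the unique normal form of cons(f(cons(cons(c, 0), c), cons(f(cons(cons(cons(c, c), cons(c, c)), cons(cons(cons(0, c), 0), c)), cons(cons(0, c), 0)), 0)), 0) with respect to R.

cons(c, 0)

1. cons(f(cons(cons(c, 0), c), cons(f(cons(cons(cons(c, c), cons(c, c)), cons(cons(cons(0, c), 0), c)), cons(cons(0, c), 0)), 0)), 0)  →  cons(f(cons(cons(c, 0), c), cons(cons(cons(cons(0, c), 0), c), 0)), 0)   [R6 at 1.2.1]
2. cons(f(cons(cons(c, 0), c), cons(cons(cons(cons(0, c), 0), c), 0)), 0)  →  cons(c, 0)   [R6 at 1]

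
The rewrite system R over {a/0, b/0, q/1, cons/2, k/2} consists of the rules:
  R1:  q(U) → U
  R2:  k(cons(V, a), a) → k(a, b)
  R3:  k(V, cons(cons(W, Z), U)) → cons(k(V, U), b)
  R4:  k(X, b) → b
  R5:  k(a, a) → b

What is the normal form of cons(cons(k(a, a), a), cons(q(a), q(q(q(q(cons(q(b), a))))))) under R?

1. cons(cons(k(a, a), a), cons(q(a), q(q(q(q(cons(q(b), a)))))))  →  cons(cons(b, a), cons(q(a), q(q(q(q(cons(q(b), a)))))))   [R5 at 1.1]
2. cons(cons(b, a), cons(q(a), q(q(q(q(cons(q(b), a)))))))  →  cons(cons(b, a), cons(a, q(q(q(q(cons(q(b), a)))))))   [R1 at 2.1]
3. cons(cons(b, a), cons(a, q(q(q(q(cons(q(b), a)))))))  →  cons(cons(b, a), cons(a, q(q(q(cons(q(b), a))))))   [R1 at 2.2]
4. cons(cons(b, a), cons(a, q(q(q(cons(q(b), a))))))  →  cons(cons(b, a), cons(a, q(q(cons(q(b), a)))))   [R1 at 2.2]
5. cons(cons(b, a), cons(a, q(q(cons(q(b), a)))))  →  cons(cons(b, a), cons(a, q(cons(q(b), a))))   [R1 at 2.2]
6. cons(cons(b, a), cons(a, q(cons(q(b), a))))  →  cons(cons(b, a), cons(a, cons(q(b), a)))   [R1 at 2.2]
7. cons(cons(b, a), cons(a, cons(q(b), a)))  →  cons(cons(b, a), cons(a, cons(b, a)))   [R1 at 2.2.1]

cons(cons(b, a), cons(a, cons(b, a)))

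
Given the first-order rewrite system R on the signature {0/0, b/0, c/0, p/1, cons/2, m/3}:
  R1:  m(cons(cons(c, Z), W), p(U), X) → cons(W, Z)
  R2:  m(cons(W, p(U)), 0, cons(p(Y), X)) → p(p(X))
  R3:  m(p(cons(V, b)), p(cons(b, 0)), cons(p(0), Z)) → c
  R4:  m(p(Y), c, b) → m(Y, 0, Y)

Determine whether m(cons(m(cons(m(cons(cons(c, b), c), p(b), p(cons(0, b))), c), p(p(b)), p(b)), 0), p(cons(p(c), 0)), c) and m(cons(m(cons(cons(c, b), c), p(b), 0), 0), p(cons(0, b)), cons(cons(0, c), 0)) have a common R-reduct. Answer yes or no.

yes — NF(t₁) = cons(0, b), NF(t₂) = cons(0, b)

Reduce t₁ = m(cons(m(cons(m(cons(cons(c, b), c), p(b), p(cons(0, b))), c), p(p(b)), p(b)), 0), p(cons(p(c), 0)), c):
1. m(cons(m(cons(m(cons(cons(c, b), c), p(b), p(cons(0, b))), c), p(p(b)), p(b)), 0), p(cons(p(c), 0)), c)  →  m(cons(m(cons(cons(c, b), c), p(p(b)), p(b)), 0), p(cons(p(c), 0)), c)   [R1 at 1.1.1.1]
2. m(cons(m(cons(cons(c, b), c), p(p(b)), p(b)), 0), p(cons(p(c), 0)), c)  →  m(cons(cons(c, b), 0), p(cons(p(c), 0)), c)   [R1 at 1.1]
3. m(cons(cons(c, b), 0), p(cons(p(c), 0)), c)  →  cons(0, b)   [R1 at ε]

Reduce t₂ = m(cons(m(cons(cons(c, b), c), p(b), 0), 0), p(cons(0, b)), cons(cons(0, c), 0)):
1. m(cons(m(cons(cons(c, b), c), p(b), 0), 0), p(cons(0, b)), cons(cons(0, c), 0))  →  m(cons(cons(c, b), 0), p(cons(0, b)), cons(cons(0, c), 0))   [R1 at 1.1]
2. m(cons(cons(c, b), 0), p(cons(0, b)), cons(cons(0, c), 0))  →  cons(0, b)   [R1 at ε]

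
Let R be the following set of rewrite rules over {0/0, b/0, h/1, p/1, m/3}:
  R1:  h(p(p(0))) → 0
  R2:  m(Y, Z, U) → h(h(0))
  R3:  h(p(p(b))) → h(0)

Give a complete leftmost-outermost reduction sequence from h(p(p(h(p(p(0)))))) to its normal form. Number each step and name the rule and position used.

1. h(p(p(h(p(p(0))))))  →  h(p(p(0)))   [R1 at 1.1.1]
2. h(p(p(0)))  →  0   [R1 at ε]

0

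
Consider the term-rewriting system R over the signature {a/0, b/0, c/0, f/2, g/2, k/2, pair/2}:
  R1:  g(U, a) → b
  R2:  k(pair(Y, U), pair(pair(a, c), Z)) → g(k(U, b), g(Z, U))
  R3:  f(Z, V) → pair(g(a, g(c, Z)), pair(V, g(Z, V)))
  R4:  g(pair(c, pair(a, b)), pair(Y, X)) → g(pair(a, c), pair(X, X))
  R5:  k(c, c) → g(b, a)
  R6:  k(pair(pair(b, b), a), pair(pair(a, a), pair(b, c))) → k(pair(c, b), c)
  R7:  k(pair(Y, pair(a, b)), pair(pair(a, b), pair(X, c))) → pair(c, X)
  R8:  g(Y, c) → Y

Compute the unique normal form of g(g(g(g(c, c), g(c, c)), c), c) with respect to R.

c

1. g(g(g(g(c, c), g(c, c)), c), c)  →  g(g(g(c, c), g(c, c)), c)   [R8 at ε]
2. g(g(g(c, c), g(c, c)), c)  →  g(g(c, c), g(c, c))   [R8 at ε]
3. g(g(c, c), g(c, c))  →  g(c, g(c, c))   [R8 at 1]
4. g(c, g(c, c))  →  g(c, c)   [R8 at 2]
5. g(c, c)  →  c   [R8 at ε]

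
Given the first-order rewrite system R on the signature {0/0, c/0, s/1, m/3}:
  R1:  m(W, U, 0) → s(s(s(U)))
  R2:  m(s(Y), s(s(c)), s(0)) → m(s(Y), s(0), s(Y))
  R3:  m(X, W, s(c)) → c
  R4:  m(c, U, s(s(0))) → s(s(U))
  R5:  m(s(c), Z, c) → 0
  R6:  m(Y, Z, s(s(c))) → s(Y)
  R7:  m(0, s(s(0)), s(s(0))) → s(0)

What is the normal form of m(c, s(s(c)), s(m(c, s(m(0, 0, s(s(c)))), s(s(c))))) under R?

s(c)

1. m(c, s(s(c)), s(m(c, s(m(0, 0, s(s(c)))), s(s(c)))))  →  m(c, s(s(c)), s(s(c)))   [R6 at 3.1]
2. m(c, s(s(c)), s(s(c)))  →  s(c)   [R6 at ε]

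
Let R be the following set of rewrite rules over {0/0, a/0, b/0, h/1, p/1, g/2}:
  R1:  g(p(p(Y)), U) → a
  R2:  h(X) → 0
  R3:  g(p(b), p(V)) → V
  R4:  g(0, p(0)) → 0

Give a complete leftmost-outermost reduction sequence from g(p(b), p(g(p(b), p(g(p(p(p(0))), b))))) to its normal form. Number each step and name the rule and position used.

a

1. g(p(b), p(g(p(b), p(g(p(p(p(0))), b)))))  →  g(p(b), p(g(p(p(p(0))), b)))   [R3 at ε]
2. g(p(b), p(g(p(p(p(0))), b)))  →  g(p(p(p(0))), b)   [R3 at ε]
3. g(p(p(p(0))), b)  →  a   [R1 at ε]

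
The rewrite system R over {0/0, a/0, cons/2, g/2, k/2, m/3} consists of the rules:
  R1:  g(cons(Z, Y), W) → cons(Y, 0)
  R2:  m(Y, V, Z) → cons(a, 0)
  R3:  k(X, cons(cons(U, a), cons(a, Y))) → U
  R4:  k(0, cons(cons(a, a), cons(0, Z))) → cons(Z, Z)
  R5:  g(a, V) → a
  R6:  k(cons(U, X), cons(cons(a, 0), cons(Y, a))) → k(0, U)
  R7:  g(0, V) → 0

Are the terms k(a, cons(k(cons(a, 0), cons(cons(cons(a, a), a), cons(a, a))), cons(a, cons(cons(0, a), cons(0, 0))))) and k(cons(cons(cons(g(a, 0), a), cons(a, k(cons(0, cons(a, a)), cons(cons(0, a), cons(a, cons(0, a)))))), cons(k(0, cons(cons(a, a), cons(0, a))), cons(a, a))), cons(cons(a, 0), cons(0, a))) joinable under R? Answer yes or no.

yes — NF(t₁) = a, NF(t₂) = a

Reduce t₁ = k(a, cons(k(cons(a, 0), cons(cons(cons(a, a), a), cons(a, a))), cons(a, cons(cons(0, a), cons(0, 0))))):
1. k(a, cons(k(cons(a, 0), cons(cons(cons(a, a), a), cons(a, a))), cons(a, cons(cons(0, a), cons(0, 0)))))  →  k(a, cons(cons(a, a), cons(a, cons(cons(0, a), cons(0, 0)))))   [R3 at 2.1]
2. k(a, cons(cons(a, a), cons(a, cons(cons(0, a), cons(0, 0)))))  →  a   [R3 at ε]

Reduce t₂ = k(cons(cons(cons(g(a, 0), a), cons(a, k(cons(0, cons(a, a)), cons(cons(0, a), cons(a, cons(0, a)))))), cons(k(0, cons(cons(a, a), cons(0, a))), cons(a, a))), cons(cons(a, 0), cons(0, a))):
1. k(cons(cons(cons(g(a, 0), a), cons(a, k(cons(0, cons(a, a)), cons(cons(0, a), cons(a, cons(0, a)))))), cons(k(0, cons(cons(a, a), cons(0, a))), cons(a, a))), cons(cons(a, 0), cons(0, a)))  →  k(0, cons(cons(g(a, 0), a), cons(a, k(cons(0, cons(a, a)), cons(cons(0, a), cons(a, cons(0, a)))))))   [R6 at ε]
2. k(0, cons(cons(g(a, 0), a), cons(a, k(cons(0, cons(a, a)), cons(cons(0, a), cons(a, cons(0, a)))))))  →  g(a, 0)   [R3 at ε]
3. g(a, 0)  →  a   [R5 at ε]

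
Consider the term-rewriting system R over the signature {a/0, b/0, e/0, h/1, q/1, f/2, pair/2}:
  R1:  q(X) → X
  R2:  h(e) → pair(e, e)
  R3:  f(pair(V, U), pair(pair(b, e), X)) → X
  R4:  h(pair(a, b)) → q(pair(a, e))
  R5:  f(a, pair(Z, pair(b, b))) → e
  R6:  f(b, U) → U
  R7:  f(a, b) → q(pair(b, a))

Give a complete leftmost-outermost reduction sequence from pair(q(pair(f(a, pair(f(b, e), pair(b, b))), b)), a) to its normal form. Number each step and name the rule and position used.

pair(pair(e, b), a)

1. pair(q(pair(f(a, pair(f(b, e), pair(b, b))), b)), a)  →  pair(pair(f(a, pair(f(b, e), pair(b, b))), b), a)   [R1 at 1]
2. pair(pair(f(a, pair(f(b, e), pair(b, b))), b), a)  →  pair(pair(e, b), a)   [R5 at 1.1]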